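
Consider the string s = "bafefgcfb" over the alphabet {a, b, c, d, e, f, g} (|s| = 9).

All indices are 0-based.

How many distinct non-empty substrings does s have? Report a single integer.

sorted suffixes:
  #0 SA[0]=1  'afefgcfb'
  #1 SA[1]=8  'b'
  #2 SA[2]=0  'bafefgcfb'
  #3 SA[3]=6  'cfb'
  #4 SA[4]=3  'efgcfb'
  #5 SA[5]=7  'fb'
  #6 SA[6]=2  'fefgcfb'
  #7 SA[7]=4  'fgcfb'
  #8 SA[8]=5  'gcfb'

SA = [1, 8, 0, 6, 3, 7, 2, 4, 5]
rank  pair      lcp
   1  s[1:],s[8:]  0  ''
   2  s[8:],s[0:]  1  'b'
   3  s[0:],s[6:]  0  ''
   4  s[6:],s[3:]  0  ''
   5  s[3:],s[7:]  0  ''
   6  s[7:],s[2:]  1  'f'
   7  s[2:],s[4:]  1  'f'
   8  s[4:],s[5:]  0  ''

n(n+1)/2 = 9·10/2 = 45
Σ LCP = 0 + 0 + 1 + 0 + 0 + 0 + 1 + 1 + 0 = 3
distinct = 45 − 3 = 42

42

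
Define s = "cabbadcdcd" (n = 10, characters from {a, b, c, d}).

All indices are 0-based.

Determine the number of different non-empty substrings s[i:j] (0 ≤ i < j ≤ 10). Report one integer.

sorted suffixes:
  #0 SA[0]=1  'abbadcdcd'
  #1 SA[1]=4  'adcdcd'
  #2 SA[2]=3  'badcdcd'
  #3 SA[3]=2  'bbadcdcd'
  #4 SA[4]=0  'cabbadcdcd'
  #5 SA[5]=8  'cd'
  #6 SA[6]=6  'cdcd'
  #7 SA[7]=9  'd'
  #8 SA[8]=7  'dcd'
  #9 SA[9]=5  'dcdcd'

SA = [1, 4, 3, 2, 0, 8, 6, 9, 7, 5]
rank  pair      lcp
   1  s[1:],s[4:]  1  'a'
   2  s[4:],s[3:]  0  ''
   3  s[3:],s[2:]  1  'b'
   4  s[2:],s[0:]  0  ''
   5  s[0:],s[8:]  1  'c'
   6  s[8:],s[6:]  2  'cd'
   7  s[6:],s[9:]  0  ''
   8  s[9:],s[7:]  1  'd'
   9  s[7:],s[5:]  3  'dcd'

n(n+1)/2 = 10·11/2 = 55
Σ LCP = 0 + 1 + 0 + 1 + 0 + 1 + 2 + 0 + 1 + 3 = 9
distinct = 55 − 9 = 46

46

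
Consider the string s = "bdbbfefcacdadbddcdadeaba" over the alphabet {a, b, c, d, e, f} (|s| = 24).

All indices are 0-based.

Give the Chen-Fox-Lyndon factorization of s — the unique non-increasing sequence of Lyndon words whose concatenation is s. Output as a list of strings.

["bd", "bbfefc", "acdadbddcdade", "ab", "a"]

emit factor 1: 'bd' (i=0, period=2)
emit factor 2: 'bbfefc' (i=2, period=6)
emit factor 3: 'acdadbddcdade' (i=8, period=13)
emit factor 4: 'ab' (i=21, period=2)
emit factor 5: 'a' (i=23, period=1)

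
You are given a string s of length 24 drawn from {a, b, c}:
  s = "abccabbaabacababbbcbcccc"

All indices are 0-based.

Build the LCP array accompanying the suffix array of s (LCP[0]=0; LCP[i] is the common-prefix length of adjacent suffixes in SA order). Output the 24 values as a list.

rank→(start, suffix):
  0 → (7, 'aabacababbbcbcccc')
  1 → (12, 'ababbbcbcccc')
  2 → (8, 'abacababbbcbcccc')
  3 → (4, 'abbaabacababbbcbcccc')
  4 → (14, 'abbbcbcccc')
  5 → (0, 'abccabbaabacababbbcbcccc')
  6 → (10, 'acababbbcbcccc')
  7 → (6, 'baabacababbbcbcccc')
  8 → (13, 'babbbcbcccc')
  9 → (9, 'bacababbbcbcccc')
  10 → (5, 'bbaabacababbbcbcccc')
  11 → (15, 'bbbcbcccc')
  12 → (16, 'bbcbcccc')
  13 → (17, 'bcbcccc')
  14 → (1, 'bccabbaabacababbbcbcccc')
  15 → (19, 'bcccc')
  16 → (23, 'c')
  17 → (11, 'cababbbcbcccc')
  18 → (3, 'cabbaabacababbbcbcccc')
  19 → (18, 'cbcccc')
  20 → (22, 'cc')
  21 → (2, 'ccabbaabacababbbcbcccc')
  22 → (21, 'ccc')
  23 → (20, 'cccc')

SA = [7, 12, 8, 4, 14, 0, 10, 6, 13, 9, 5, 15, 16, 17, 1, 19, 23, 11, 3, 18, 22, 2, 21, 20]
rank  pair      lcp
   1  s[7:],s[12:]  1  'a'
   2  s[12:],s[8:]  3  'aba'
   3  s[8:],s[4:]  2  'ab'
   4  s[4:],s[14:]  3  'abb'
   5  s[14:],s[0:]  2  'ab'
   6  s[0:],s[10:]  1  'a'
   7  s[10:],s[6:]  0  ''
   8  s[6:],s[13:]  2  'ba'
   9  s[13:],s[9:]  2  'ba'
  10  s[9:],s[5:]  1  'b'
  11  s[5:],s[15:]  2  'bb'
  12  s[15:],s[16:]  2  'bb'
  13  s[16:],s[17:]  1  'b'
  14  s[17:],s[1:]  2  'bc'
  15  s[1:],s[19:]  3  'bcc'
  16  s[19:],s[23:]  0  ''
  17  s[23:],s[11:]  1  'c'
  18  s[11:],s[3:]  3  'cab'
  19  s[3:],s[18:]  1  'c'
  20  s[18:],s[22:]  1  'c'
  21  s[22:],s[2:]  2  'cc'
  22  s[2:],s[21:]  2  'cc'
  23  s[21:],s[20:]  3  'ccc'

[0, 1, 3, 2, 3, 2, 1, 0, 2, 2, 1, 2, 2, 1, 2, 3, 0, 1, 3, 1, 1, 2, 2, 3]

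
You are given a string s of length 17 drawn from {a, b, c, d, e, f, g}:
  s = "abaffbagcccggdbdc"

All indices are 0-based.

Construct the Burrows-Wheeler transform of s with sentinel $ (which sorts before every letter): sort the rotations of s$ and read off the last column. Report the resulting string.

c$bbafddgccgbfaagc

rank  rotation            last
    0  $abaffbagcccggdbdc  c
    1  abaffbagcccggdbdc$  $
    2  affbagcccggdbdc$ab  b
    3  agcccggdbdc$abaffb  b
    4  baffbagcccggdbdc$a  a
    5  bagcccggdbdc$abaff  f
    6  bdc$abaffbagcccggd  d
    7  c$abaffbagcccggdbd  d
    8  cccggdbdc$abaffbag  g
    9  ccggdbdc$abaffbagc  c
   10  cggdbdc$abaffbagcc  c
   11  dbdc$abaffbagcccgg  g
   12  dc$abaffbagcccggdb  b
   13  fbagcccggdbdc$abaf  f
   14  ffbagcccggdbdc$aba  a
   15  gcccggdbdc$abaffba  a
   16  gdbdc$abaffbagcccg  g
   17  ggdbdc$abaffbagccc  c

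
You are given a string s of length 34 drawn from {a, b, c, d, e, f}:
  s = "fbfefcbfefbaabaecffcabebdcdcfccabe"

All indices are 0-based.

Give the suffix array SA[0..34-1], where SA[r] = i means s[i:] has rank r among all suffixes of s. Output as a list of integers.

sorted suffixes:
  #0 SA[0]=11  'aabaecffcabebdcdcfccabe'
  #1 SA[1]=12  'abaecffcabebdcdcfccabe'
  #2 SA[2]=31  'abe'
  #3 SA[3]=20  'abebdcdcfccabe'
  #4 SA[4]=14  'aecffcabebdcdcfccabe'
  #5 SA[5]=10  'baabaecffcabebdcdcfccabe'
  #6 SA[6]=13  'baecffcabebdcdcfccabe'
  #7 SA[7]=23  'bdcdcfccabe'
  #8 SA[8]=32  'be'
  #9 SA[9]=21  'bebdcdcfccabe'
  #10 SA[10]=6  'bfefbaabaecffcabebdcdcfccabe'
  #11 SA[11]=1  'bfefcbfefbaabaecffcabebdcdcfccabe'
  #12 SA[12]=30  'cabe'
  #13 SA[13]=19  'cabebdcdcfccabe'
  #14 SA[14]=5  'cbfefbaabaecffcabebdcdcfccabe'
  #15 SA[15]=29  'ccabe'
  #16 SA[16]=25  'cdcfccabe'
  #17 SA[17]=27  'cfccabe'
  #18 SA[18]=16  'cffcabebdcdcfccabe'
  #19 SA[19]=24  'dcdcfccabe'
  #20 SA[20]=26  'dcfccabe'
  #21 SA[21]=33  'e'
  #22 SA[22]=22  'ebdcdcfccabe'
  #23 SA[23]=15  'ecffcabebdcdcfccabe'
  #24 SA[24]=8  'efbaabaecffcabebdcdcfccabe'
  #25 SA[25]=3  'efcbfefbaabaecffcabebdcdcfccabe'
  #26 SA[26]=9  'fbaabaecffcabebdcdcfccabe'
  #27 SA[27]=0  'fbfefcbfefbaabaecffcabebdcdcfccabe'
  #28 SA[28]=18  'fcabebdcdcfccabe'
  #29 SA[29]=4  'fcbfefbaabaecffcabebdcdcfccabe'
  #30 SA[30]=28  'fccabe'
  #31 SA[31]=7  'fefbaabaecffcabebdcdcfccabe'
  #32 SA[32]=2  'fefcbfefbaabaecffcabebdcdcfccabe'
  #33 SA[33]=17  'ffcabebdcdcfccabe'

[11, 12, 31, 20, 14, 10, 13, 23, 32, 21, 6, 1, 30, 19, 5, 29, 25, 27, 16, 24, 26, 33, 22, 15, 8, 3, 9, 0, 18, 4, 28, 7, 2, 17]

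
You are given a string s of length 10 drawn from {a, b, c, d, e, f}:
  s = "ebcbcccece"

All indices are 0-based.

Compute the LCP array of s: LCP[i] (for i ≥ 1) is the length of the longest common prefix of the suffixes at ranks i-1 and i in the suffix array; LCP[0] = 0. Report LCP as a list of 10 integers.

[0, 2, 0, 1, 2, 1, 2, 0, 1, 1]

sorted suffixes:
  #0 SA[0]=1  'bcbcccece'
  #1 SA[1]=3  'bcccece'
  #2 SA[2]=2  'cbcccece'
  #3 SA[3]=4  'cccece'
  #4 SA[4]=5  'ccece'
  #5 SA[5]=8  'ce'
  #6 SA[6]=6  'cece'
  #7 SA[7]=9  'e'
  #8 SA[8]=0  'ebcbcccece'
  #9 SA[9]=7  'ece'

SA = [1, 3, 2, 4, 5, 8, 6, 9, 0, 7]
rank  pair      lcp
   1  s[1:],s[3:]  2  'bc'
   2  s[3:],s[2:]  0  ''
   3  s[2:],s[4:]  1  'c'
   4  s[4:],s[5:]  2  'cc'
   5  s[5:],s[8:]  1  'c'
   6  s[8:],s[6:]  2  'ce'
   7  s[6:],s[9:]  0  ''
   8  s[9:],s[0:]  1  'e'
   9  s[0:],s[7:]  1  'e'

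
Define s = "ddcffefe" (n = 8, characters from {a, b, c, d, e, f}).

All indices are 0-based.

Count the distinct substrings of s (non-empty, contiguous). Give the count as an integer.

rank | idx | suffix
   0 |   2 | cffefe
   1 |   1 | dcffefe
   2 |   0 | ddcffefe
   3 |   7 | e
   4 |   5 | efe
   5 |   6 | fe
   6 |   4 | fefe
   7 |   3 | ffefe

SA = [2, 1, 0, 7, 5, 6, 4, 3]
i: (SA[i-1],SA[i]) lcp shared
  1: (2,1) 0 ''
  2: (1,0) 1 'd'
  3: (0,7) 0 ''
  4: (7,5) 1 'e'
  5: (5,6) 0 ''
  6: (6,4) 2 'fe'
  7: (4,3) 1 'f'

n(n+1)/2 = 8·9/2 = 36
Σ LCP = 0 + 0 + 1 + 0 + 1 + 0 + 2 + 1 = 5
distinct = 36 − 5 = 31

31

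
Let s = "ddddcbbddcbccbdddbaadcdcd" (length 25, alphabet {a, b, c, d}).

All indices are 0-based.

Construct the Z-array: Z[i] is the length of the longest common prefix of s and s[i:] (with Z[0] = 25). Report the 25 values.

Z[0]=25
i=1: fresh scan; Z[1]=3 grow→box=[1,4)
i=2: min(r-i=2, Z[1]=3)=2; Z[2]=2
i=3: min(r-i=1, Z[2]=2)=1; Z[3]=1
i=4: fresh scan; Z[4]=0
i=5: fresh scan; Z[5]=0
i=6: fresh scan; Z[6]=0
i=7: fresh scan; Z[7]=2 grow→box=[7,9)
i=8: min(r-i=1, Z[1]=3)=1; Z[8]=1
i=9: fresh scan; Z[9]=0
i=10: fresh scan; Z[10]=0
i=11: fresh scan; Z[11]=0
i=12: fresh scan; Z[12]=0
i=13: fresh scan; Z[13]=0
i=14: fresh scan; Z[14]=3 grow→box=[14,17)
i=15: min(r-i=2, Z[1]=3)=2; Z[15]=2
i=16: min(r-i=1, Z[2]=2)=1; Z[16]=1
i=17: fresh scan; Z[17]=0
i=18: fresh scan; Z[18]=0
i=19: fresh scan; Z[19]=0
i=20: fresh scan; Z[20]=1 grow→box=[20,21)
i=21: fresh scan; Z[21]=0
i=22: fresh scan; Z[22]=1 grow→box=[22,23)
i=23: fresh scan; Z[23]=0
i=24: fresh scan; Z[24]=1 grow→box=[24,25)

[25, 3, 2, 1, 0, 0, 0, 2, 1, 0, 0, 0, 0, 0, 3, 2, 1, 0, 0, 0, 1, 0, 1, 0, 1]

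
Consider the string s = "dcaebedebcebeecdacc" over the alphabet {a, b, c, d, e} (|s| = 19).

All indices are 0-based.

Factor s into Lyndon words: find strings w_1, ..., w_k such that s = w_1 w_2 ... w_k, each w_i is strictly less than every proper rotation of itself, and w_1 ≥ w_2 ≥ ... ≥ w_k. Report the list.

["d", "c", "aebedebcebeecd", "acc"]

emit factor 1: 'd' (i=0, period=1)
emit factor 2: 'c' (i=1, period=1)
emit factor 3: 'aebedebcebeecd' (i=2, period=14)
emit factor 4: 'acc' (i=16, period=3)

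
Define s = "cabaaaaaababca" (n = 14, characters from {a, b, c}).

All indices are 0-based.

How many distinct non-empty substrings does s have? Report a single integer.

sorted suffixes:
  #0 SA[0]=13  'a'
  #1 SA[1]=3  'aaaaaababca'
  #2 SA[2]=4  'aaaaababca'
  #3 SA[3]=5  'aaaababca'
  #4 SA[4]=6  'aaababca'
  #5 SA[5]=7  'aababca'
  #6 SA[6]=1  'abaaaaaababca'
  #7 SA[7]=8  'ababca'
  #8 SA[8]=10  'abca'
  #9 SA[9]=2  'baaaaaababca'
  #10 SA[10]=9  'babca'
  #11 SA[11]=11  'bca'
  #12 SA[12]=12  'ca'
  #13 SA[13]=0  'cabaaaaaababca'

SA = [13, 3, 4, 5, 6, 7, 1, 8, 10, 2, 9, 11, 12, 0]
i: (SA[i-1],SA[i]) lcp shared
  1: (13,3) 1 'a'
  2: (3,4) 5 'aaaaa'
  3: (4,5) 4 'aaaa'
  4: (5,6) 3 'aaa'
  5: (6,7) 2 'aa'
  6: (7,1) 1 'a'
  7: (1,8) 3 'aba'
  8: (8,10) 2 'ab'
  9: (10,2) 0 ''
  10: (2,9) 2 'ba'
  11: (9,11) 1 'b'
  12: (11,12) 0 ''
  13: (12,0) 2 'ca'

n(n+1)/2 = 14·15/2 = 105
Σ LCP = 0 + 1 + 5 + 4 + 3 + 2 + 1 + 3 + 2 + 0 + 2 + 1 + 0 + 2 = 26
distinct = 105 − 26 = 79

79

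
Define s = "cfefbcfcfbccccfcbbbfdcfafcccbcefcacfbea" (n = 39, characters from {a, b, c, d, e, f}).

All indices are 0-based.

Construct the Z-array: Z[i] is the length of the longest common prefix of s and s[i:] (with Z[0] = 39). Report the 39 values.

[39, 0, 0, 0, 0, 2, 0, 2, 0, 0, 1, 1, 1, 2, 0, 1, 0, 0, 0, 0, 0, 2, 0, 0, 0, 1, 1, 1, 0, 1, 0, 0, 1, 0, 2, 0, 0, 0, 0]

Z[0]=39
i=1: outside box; Z[1]=0
i=2: outside box; Z[2]=0
i=3: outside box; Z[3]=0
i=4: outside box; Z[4]=0
i=5: outside box; Z[5]=2 extend→box=[5,7)
i=6: min(r-i=1, Z[1]=0)=0; Z[6]=0
i=7: outside box; Z[7]=2 extend→box=[7,9)
i=8: min(r-i=1, Z[1]=0)=0; Z[8]=0
i=9: outside box; Z[9]=0
i=10: outside box; Z[10]=1 extend→box=[10,11)
i=11: outside box; Z[11]=1 extend→box=[11,12)
i=12: outside box; Z[12]=1 extend→box=[12,13)
i=13: outside box; Z[13]=2 extend→box=[13,15)
i=14: min(r-i=1, Z[1]=0)=0; Z[14]=0
i=15: outside box; Z[15]=1 extend→box=[15,16)
i=16: outside box; Z[16]=0
i=17: outside box; Z[17]=0
i=18: outside box; Z[18]=0
i=19: outside box; Z[19]=0
i=20: outside box; Z[20]=0
i=21: outside box; Z[21]=2 extend→box=[21,23)
i=22: min(r-i=1, Z[1]=0)=0; Z[22]=0
i=23: outside box; Z[23]=0
i=24: outside box; Z[24]=0
i=25: outside box; Z[25]=1 extend→box=[25,26)
i=26: outside box; Z[26]=1 extend→box=[26,27)
i=27: outside box; Z[27]=1 extend→box=[27,28)
i=28: outside box; Z[28]=0
i=29: outside box; Z[29]=1 extend→box=[29,30)
i=30: outside box; Z[30]=0
i=31: outside box; Z[31]=0
i=32: outside box; Z[32]=1 extend→box=[32,33)
i=33: outside box; Z[33]=0
i=34: outside box; Z[34]=2 extend→box=[34,36)
i=35: min(r-i=1, Z[1]=0)=0; Z[35]=0
i=36: outside box; Z[36]=0
i=37: outside box; Z[37]=0
i=38: outside box; Z[38]=0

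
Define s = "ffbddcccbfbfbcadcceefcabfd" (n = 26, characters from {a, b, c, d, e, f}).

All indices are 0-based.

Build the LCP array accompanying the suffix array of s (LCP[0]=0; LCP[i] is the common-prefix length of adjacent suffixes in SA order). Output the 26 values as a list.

rank→(start, suffix):
  0 → (22, 'abfd')
  1 → (14, 'adcceefcabfd')
  2 → (12, 'bcadcceefcabfd')
  3 → (2, 'bddcccbfbfbcadcceefcabfd')
  4 → (10, 'bfbcadcceefcabfd')
  5 → (8, 'bfbfbcadcceefcabfd')
  6 → (23, 'bfd')
  7 → (21, 'cabfd')
  8 → (13, 'cadcceefcabfd')
  9 → (7, 'cbfbfbcadcceefcabfd')
  10 → (6, 'ccbfbfbcadcceefcabfd')
  11 → (5, 'cccbfbfbcadcceefcabfd')
  12 → (16, 'cceefcabfd')
  13 → (17, 'ceefcabfd')
  14 → (25, 'd')
  15 → (4, 'dcccbfbfbcadcceefcabfd')
  16 → (15, 'dcceefcabfd')
  17 → (3, 'ddcccbfbfbcadcceefcabfd')
  18 → (18, 'eefcabfd')
  19 → (19, 'efcabfd')
  20 → (11, 'fbcadcceefcabfd')
  21 → (1, 'fbddcccbfbfbcadcceefcabfd')
  22 → (9, 'fbfbcadcceefcabfd')
  23 → (20, 'fcabfd')
  24 → (24, 'fd')
  25 → (0, 'ffbddcccbfbfbcadcceefcabfd')

SA = [22, 14, 12, 2, 10, 8, 23, 21, 13, 7, 6, 5, 16, 17, 25, 4, 15, 3, 18, 19, 11, 1, 9, 20, 24, 0]
rank  pair      lcp
   1  s[22:],s[14:]  1  'a'
   2  s[14:],s[12:]  0  ''
   3  s[12:],s[2:]  1  'b'
   4  s[2:],s[10:]  1  'b'
   5  s[10:],s[8:]  3  'bfb'
   6  s[8:],s[23:]  2  'bf'
   7  s[23:],s[21:]  0  ''
   8  s[21:],s[13:]  2  'ca'
   9  s[13:],s[7:]  1  'c'
  10  s[7:],s[6:]  1  'c'
  11  s[6:],s[5:]  2  'cc'
  12  s[5:],s[16:]  2  'cc'
  13  s[16:],s[17:]  1  'c'
  14  s[17:],s[25:]  0  ''
  15  s[25:],s[4:]  1  'd'
  16  s[4:],s[15:]  3  'dcc'
  17  s[15:],s[3:]  1  'd'
  18  s[3:],s[18:]  0  ''
  19  s[18:],s[19:]  1  'e'
  20  s[19:],s[11:]  0  ''
  21  s[11:],s[1:]  2  'fb'
  22  s[1:],s[9:]  2  'fb'
  23  s[9:],s[20:]  1  'f'
  24  s[20:],s[24:]  1  'f'
  25  s[24:],s[0:]  1  'f'

[0, 1, 0, 1, 1, 3, 2, 0, 2, 1, 1, 2, 2, 1, 0, 1, 3, 1, 0, 1, 0, 2, 2, 1, 1, 1]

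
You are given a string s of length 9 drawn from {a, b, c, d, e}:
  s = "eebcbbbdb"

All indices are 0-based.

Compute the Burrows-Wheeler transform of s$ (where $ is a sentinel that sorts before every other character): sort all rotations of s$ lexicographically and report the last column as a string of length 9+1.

rank  rotation    last
    0  $eebcbbbdb  b
    1  b$eebcbbbd  d
    2  bbbdb$eebc  c
    3  bbdb$eebcb  b
    4  bcbbbdb$ee  e
    5  bdb$eebcbb  b
    6  cbbbdb$eeb  b
    7  db$eebcbbb  b
    8  ebcbbbdb$e  e
    9  eebcbbbdb$  $

bdcbebbbe$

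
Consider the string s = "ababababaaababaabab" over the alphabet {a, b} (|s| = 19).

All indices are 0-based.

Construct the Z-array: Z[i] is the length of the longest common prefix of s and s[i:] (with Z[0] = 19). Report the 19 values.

[19, 0, 7, 0, 5, 0, 3, 0, 1, 1, 5, 0, 3, 0, 1, 4, 0, 2, 0]

Z[0]=19
i=1: fresh scan; Z[1]=0
i=2: fresh scan; Z[2]=7 scan→box=[2,9)
i=3: min(r-i=6, Z[1]=0)=0; Z[3]=0
i=4: min(r-i=5, Z[2]=7)=5; Z[4]=5
i=5: min(r-i=4, Z[3]=0)=0; Z[5]=0
i=6: min(r-i=3, Z[4]=5)=3; Z[6]=3
i=7: min(r-i=2, Z[5]=0)=0; Z[7]=0
i=8: min(r-i=1, Z[6]=3)=1; Z[8]=1
i=9: fresh scan; Z[9]=1 scan→box=[9,10)
i=10: fresh scan; Z[10]=5 scan→box=[10,15)
i=11: min(r-i=4, Z[1]=0)=0; Z[11]=0
i=12: min(r-i=3, Z[2]=7)=3; Z[12]=3
i=13: min(r-i=2, Z[3]=0)=0; Z[13]=0
i=14: min(r-i=1, Z[4]=5)=1; Z[14]=1
i=15: fresh scan; Z[15]=4 scan→box=[15,19)
i=16: min(r-i=3, Z[1]=0)=0; Z[16]=0
i=17: min(r-i=2, Z[2]=7)=2; Z[17]=2
i=18: min(r-i=1, Z[3]=0)=0; Z[18]=0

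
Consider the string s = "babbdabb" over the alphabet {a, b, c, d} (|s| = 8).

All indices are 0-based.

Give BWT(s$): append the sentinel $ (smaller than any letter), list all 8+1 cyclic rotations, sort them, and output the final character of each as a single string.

bdbb$aabb

rank  rotation   last
    0  $babbdabb  b
    1  abb$babbd  d
    2  abbdabb$b  b
    3  b$babbdab  b
    4  babbdabb$  $
    5  bb$babbda  a
    6  bbdabb$ba  a
    7  bdabb$bab  b
    8  dabb$babb  b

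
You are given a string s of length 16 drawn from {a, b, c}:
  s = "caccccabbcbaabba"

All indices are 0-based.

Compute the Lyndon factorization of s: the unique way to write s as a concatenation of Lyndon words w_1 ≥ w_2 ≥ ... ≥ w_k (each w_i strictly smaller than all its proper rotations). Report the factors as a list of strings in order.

["c", "acccc", "abbcb", "aabb", "a"]

emit factor 1: 'c' (i=0, period=1)
emit factor 2: 'acccc' (i=1, period=5)
emit factor 3: 'abbcb' (i=6, period=5)
emit factor 4: 'aabb' (i=11, period=4)
emit factor 5: 'a' (i=15, period=1)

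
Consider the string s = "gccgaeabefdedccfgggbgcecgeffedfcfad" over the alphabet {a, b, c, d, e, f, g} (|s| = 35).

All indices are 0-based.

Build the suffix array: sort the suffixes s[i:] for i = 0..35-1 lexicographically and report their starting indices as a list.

rank | idx | suffix
   0 |   6 | abefdedccfgggbgcecgeffedfcfad
   1 |  33 | ad
   2 |   4 | aeabefdedccfgggbgcecgeffedfcfad
   3 |   7 | befdedccfgggbgcecgeffedfcfad
   4 |  19 | bgcecgeffedfcfad
   5 |  13 | ccfgggbgcecgeffedfcfad
   6 |   1 | ccgaeabefdedccfgggbgcecgeffedfcfad
   7 |  21 | cecgeffedfcfad
   8 |  31 | cfad
   9 |  14 | cfgggbgcecgeffedfcfad
  10 |   2 | cgaeabefdedccfgggbgcecgeffedfcfad
  11 |  23 | cgeffedfcfad
  12 |  34 | d
  13 |  12 | dccfgggbgcecgeffedfcfad
  14 |  10 | dedccfgggbgcecgeffedfcfad
  15 |  29 | dfcfad
  16 |   5 | eabefdedccfgggbgcecgeffedfcfad
  17 |  22 | ecgeffedfcfad
  18 |  11 | edccfgggbgcecgeffedfcfad
  19 |  28 | edfcfad
  20 |   8 | efdedccfgggbgcecgeffedfcfad
  21 |  25 | effedfcfad
  22 |  32 | fad
  23 |  30 | fcfad
  24 |   9 | fdedccfgggbgcecgeffedfcfad
  25 |  27 | fedfcfad
  26 |  26 | ffedfcfad
  27 |  15 | fgggbgcecgeffedfcfad
  28 |   3 | gaeabefdedccfgggbgcecgeffedfcfad
  29 |  18 | gbgcecgeffedfcfad
  30 |   0 | gccgaeabefdedccfgggbgcecgeffedfcfad
  31 |  20 | gcecgeffedfcfad
  32 |  24 | geffedfcfad
  33 |  17 | ggbgcecgeffedfcfad
  34 |  16 | gggbgcecgeffedfcfad

[6, 33, 4, 7, 19, 13, 1, 21, 31, 14, 2, 23, 34, 12, 10, 29, 5, 22, 11, 28, 8, 25, 32, 30, 9, 27, 26, 15, 3, 18, 0, 20, 24, 17, 16]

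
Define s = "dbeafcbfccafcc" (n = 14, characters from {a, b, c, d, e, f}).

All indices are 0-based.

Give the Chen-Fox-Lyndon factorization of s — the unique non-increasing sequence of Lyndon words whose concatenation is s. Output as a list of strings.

["d", "be", "afcbfccafcc"]

emit factor 1: 'd' (i=0, period=1)
emit factor 2: 'be' (i=1, period=2)
emit factor 3: 'afcbfccafcc' (i=3, period=11)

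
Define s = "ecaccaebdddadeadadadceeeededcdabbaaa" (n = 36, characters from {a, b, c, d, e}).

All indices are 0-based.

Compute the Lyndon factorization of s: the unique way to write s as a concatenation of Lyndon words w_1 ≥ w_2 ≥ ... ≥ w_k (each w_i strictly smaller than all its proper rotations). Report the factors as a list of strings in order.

["e", "c", "accaebdddadeadadadceeeededcd", "abb", "a", "a", "a"]

emit factor 1: 'e' (i=0, period=1)
emit factor 2: 'c' (i=1, period=1)
emit factor 3: 'accaebdddadeadadadceeeededcd' (i=2, period=28)
emit factor 4: 'abb' (i=30, period=3)
emit factor 5: 'a' (i=33, period=1)
emit factor 6: 'a' (i=34, period=1)
emit factor 7: 'a' (i=35, period=1)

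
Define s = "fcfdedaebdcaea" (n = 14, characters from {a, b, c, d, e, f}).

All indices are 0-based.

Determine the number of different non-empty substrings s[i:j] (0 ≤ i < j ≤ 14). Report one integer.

96

sorted suffixes:
  #0 SA[0]=13  'a'
  #1 SA[1]=11  'aea'
  #2 SA[2]=6  'aebdcaea'
  #3 SA[3]=8  'bdcaea'
  #4 SA[4]=10  'caea'
  #5 SA[5]=1  'cfdedaebdcaea'
  #6 SA[6]=5  'daebdcaea'
  #7 SA[7]=9  'dcaea'
  #8 SA[8]=3  'dedaebdcaea'
  #9 SA[9]=12  'ea'
  #10 SA[10]=7  'ebdcaea'
  #11 SA[11]=4  'edaebdcaea'
  #12 SA[12]=0  'fcfdedaebdcaea'
  #13 SA[13]=2  'fdedaebdcaea'

SA = [13, 11, 6, 8, 10, 1, 5, 9, 3, 12, 7, 4, 0, 2]
rank  pair      lcp
   1  s[13:],s[11:]  1  'a'
   2  s[11:],s[6:]  2  'ae'
   3  s[6:],s[8:]  0  ''
   4  s[8:],s[10:]  0  ''
   5  s[10:],s[1:]  1  'c'
   6  s[1:],s[5:]  0  ''
   7  s[5:],s[9:]  1  'd'
   8  s[9:],s[3:]  1  'd'
   9  s[3:],s[12:]  0  ''
  10  s[12:],s[7:]  1  'e'
  11  s[7:],s[4:]  1  'e'
  12  s[4:],s[0:]  0  ''
  13  s[0:],s[2:]  1  'f'

n(n+1)/2 = 14·15/2 = 105
Σ LCP = 0 + 1 + 2 + 0 + 0 + 1 + 0 + 1 + 1 + 0 + 1 + 1 + 0 + 1 = 9
distinct = 105 − 9 = 96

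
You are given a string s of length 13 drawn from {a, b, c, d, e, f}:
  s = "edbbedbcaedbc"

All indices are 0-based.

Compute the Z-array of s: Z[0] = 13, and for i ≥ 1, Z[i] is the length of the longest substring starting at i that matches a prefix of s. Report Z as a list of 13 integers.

[13, 0, 0, 0, 3, 0, 0, 0, 0, 3, 0, 0, 0]

Z[0]=13
i=1: outside box; Z[1]=0
i=2: outside box; Z[2]=0
i=3: outside box; Z[3]=0
i=4: outside box; Z[4]=3 extend→box=[4,7)
i=5: min(r-i=2, Z[1]=0)=0; Z[5]=0
i=6: min(r-i=1, Z[2]=0)=0; Z[6]=0
i=7: outside box; Z[7]=0
i=8: outside box; Z[8]=0
i=9: outside box; Z[9]=3 extend→box=[9,12)
i=10: min(r-i=2, Z[1]=0)=0; Z[10]=0
i=11: min(r-i=1, Z[2]=0)=0; Z[11]=0
i=12: outside box; Z[12]=0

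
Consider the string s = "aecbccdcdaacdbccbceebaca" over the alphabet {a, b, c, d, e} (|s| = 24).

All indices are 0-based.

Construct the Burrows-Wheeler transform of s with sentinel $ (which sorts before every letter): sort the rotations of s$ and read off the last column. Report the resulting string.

acdba$edccaecbbdacbccceac

rank  rotation                   last
    0  $aecbccdcdaacdbccbceebaca  a
    1  a$aecbccdcdaacdbccbceebac  c
    2  aacdbccbceebaca$aecbccdcd  d
    3  aca$aecbccdcdaacdbccbceeb  b
    4  acdbccbceebaca$aecbccdcda  a
    5  aecbccdcdaacdbccbceebaca$  $
    6  baca$aecbccdcdaacdbccbcee  e
    7  bccbceebaca$aecbccdcdaacd  d
    8  bccdcdaacdbccbceebaca$aec  c
    9  bceebaca$aecbccdcdaacdbcc  c
   10  ca$aecbccdcdaacdbccbceeba  a
   11  cbccdcdaacdbccbceebaca$ae  e
   12  cbceebaca$aecbccdcdaacdbc  c
   13  ccbceebaca$aecbccdcdaacdb  b
   14  ccdcdaacdbccbceebaca$aecb  b
   15  cdaacdbccbceebaca$aecbccd  d
   16  cdbccbceebaca$aecbccdcdaa  a
   17  cdcdaacdbccbceebaca$aecbc  c
   18  ceebaca$aecbccdcdaacdbccb  b
   19  daacdbccbceebaca$aecbccdc  c
   20  dbccbceebaca$aecbccdcdaac  c
   21  dcdaacdbccbceebaca$aecbcc  c
   22  ebaca$aecbccdcdaacdbccbce  e
   23  ecbccdcdaacdbccbceebaca$a  a
   24  eebaca$aecbccdcdaacdbccbc  c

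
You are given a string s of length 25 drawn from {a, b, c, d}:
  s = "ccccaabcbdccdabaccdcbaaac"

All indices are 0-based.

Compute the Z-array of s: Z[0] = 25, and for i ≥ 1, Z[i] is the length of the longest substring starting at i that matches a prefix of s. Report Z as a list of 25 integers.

Z[0]=25
i=1: i≥r, start 0; Z[1]=3 scan→box=[1,4)
i=2: min(r-i=2, Z[1]=3)=2; Z[2]=2
i=3: min(r-i=1, Z[2]=2)=1; Z[3]=1
i=4: i≥r, start 0; Z[4]=0
i=5: i≥r, start 0; Z[5]=0
i=6: i≥r, start 0; Z[6]=0
i=7: i≥r, start 0; Z[7]=1 scan→box=[7,8)
i=8: i≥r, start 0; Z[8]=0
i=9: i≥r, start 0; Z[9]=0
i=10: i≥r, start 0; Z[10]=2 scan→box=[10,12)
i=11: min(r-i=1, Z[1]=3)=1; Z[11]=1
i=12: i≥r, start 0; Z[12]=0
i=13: i≥r, start 0; Z[13]=0
i=14: i≥r, start 0; Z[14]=0
i=15: i≥r, start 0; Z[15]=0
i=16: i≥r, start 0; Z[16]=2 scan→box=[16,18)
i=17: min(r-i=1, Z[1]=3)=1; Z[17]=1
i=18: i≥r, start 0; Z[18]=0
i=19: i≥r, start 0; Z[19]=1 scan→box=[19,20)
i=20: i≥r, start 0; Z[20]=0
i=21: i≥r, start 0; Z[21]=0
i=22: i≥r, start 0; Z[22]=0
i=23: i≥r, start 0; Z[23]=0
i=24: i≥r, start 0; Z[24]=1 scan→box=[24,25)

[25, 3, 2, 1, 0, 0, 0, 1, 0, 0, 2, 1, 0, 0, 0, 0, 2, 1, 0, 1, 0, 0, 0, 0, 1]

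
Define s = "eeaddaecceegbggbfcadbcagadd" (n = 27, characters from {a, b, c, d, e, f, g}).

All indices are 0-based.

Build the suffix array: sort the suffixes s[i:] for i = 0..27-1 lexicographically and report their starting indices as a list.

sorted suffixes:
  #0 SA[0]=18  'adbcagadd'
  #1 SA[1]=24  'add'
  #2 SA[2]=2  'addaecceegbggbfcadbcagadd'
  #3 SA[3]=5  'aecceegbggbfcadbcagadd'
  #4 SA[4]=22  'agadd'
  #5 SA[5]=20  'bcagadd'
  #6 SA[6]=15  'bfcadbcagadd'
  #7 SA[7]=12  'bggbfcadbcagadd'
  #8 SA[8]=17  'cadbcagadd'
  #9 SA[9]=21  'cagadd'
  #10 SA[10]=7  'cceegbggbfcadbcagadd'
  #11 SA[11]=8  'ceegbggbfcadbcagadd'
  #12 SA[12]=26  'd'
  #13 SA[13]=4  'daecceegbggbfcadbcagadd'
  #14 SA[14]=19  'dbcagadd'
  #15 SA[15]=25  'dd'
  #16 SA[16]=3  'ddaecceegbggbfcadbcagadd'
  #17 SA[17]=1  'eaddaecceegbggbfcadbcagadd'
  #18 SA[18]=6  'ecceegbggbfcadbcagadd'
  #19 SA[19]=0  'eeaddaecceegbggbfcadbcagadd'
  #20 SA[20]=9  'eegbggbfcadbcagadd'
  #21 SA[21]=10  'egbggbfcadbcagadd'
  #22 SA[22]=16  'fcadbcagadd'
  #23 SA[23]=23  'gadd'
  #24 SA[24]=14  'gbfcadbcagadd'
  #25 SA[25]=11  'gbggbfcadbcagadd'
  #26 SA[26]=13  'ggbfcadbcagadd'

[18, 24, 2, 5, 22, 20, 15, 12, 17, 21, 7, 8, 26, 4, 19, 25, 3, 1, 6, 0, 9, 10, 16, 23, 14, 11, 13]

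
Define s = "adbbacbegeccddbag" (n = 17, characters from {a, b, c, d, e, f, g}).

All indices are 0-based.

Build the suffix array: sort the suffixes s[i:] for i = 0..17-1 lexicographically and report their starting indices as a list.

[4, 0, 15, 3, 14, 2, 6, 5, 10, 11, 13, 1, 12, 9, 7, 16, 8]

rank | idx | suffix
   0 |   4 | acbegeccddbag
   1 |   0 | adbbacbegeccddbag
   2 |  15 | ag
   3 |   3 | bacbegeccddbag
   4 |  14 | bag
   5 |   2 | bbacbegeccddbag
   6 |   6 | begeccddbag
   7 |   5 | cbegeccddbag
   8 |  10 | ccddbag
   9 |  11 | cddbag
  10 |  13 | dbag
  11 |   1 | dbbacbegeccddbag
  12 |  12 | ddbag
  13 |   9 | eccddbag
  14 |   7 | egeccddbag
  15 |  16 | g
  16 |   8 | geccddbag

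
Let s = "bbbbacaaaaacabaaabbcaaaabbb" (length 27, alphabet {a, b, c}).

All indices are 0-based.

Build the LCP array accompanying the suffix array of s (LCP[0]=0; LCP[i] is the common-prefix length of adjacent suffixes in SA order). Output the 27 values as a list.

[0, 4, 4, 3, 5, 3, 2, 4, 2, 1, 2, 3, 1, 3, 0, 1, 2, 1, 2, 2, 3, 3, 2, 1, 0, 5, 2]

sorted suffixes:
  #0 SA[0]=6  'aaaaacabaaabbcaaaabbb'
  #1 SA[1]=20  'aaaabbb'
  #2 SA[2]=7  'aaaacabaaabbcaaaabbb'
  #3 SA[3]=21  'aaabbb'
  #4 SA[4]=14  'aaabbcaaaabbb'
  #5 SA[5]=8  'aaacabaaabbcaaaabbb'
  #6 SA[6]=22  'aabbb'
  #7 SA[7]=15  'aabbcaaaabbb'
  #8 SA[8]=9  'aacabaaabbcaaaabbb'
  #9 SA[9]=12  'abaaabbcaaaabbb'
  #10 SA[10]=23  'abbb'
  #11 SA[11]=16  'abbcaaaabbb'
  #12 SA[12]=4  'acaaaaacabaaabbcaaaabbb'
  #13 SA[13]=10  'acabaaabbcaaaabbb'
  #14 SA[14]=26  'b'
  #15 SA[15]=13  'baaabbcaaaabbb'
  #16 SA[16]=3  'bacaaaaacabaaabbcaaaabbb'
  #17 SA[17]=25  'bb'
  #18 SA[18]=2  'bbacaaaaacabaaabbcaaaabbb'
  #19 SA[19]=24  'bbb'
  #20 SA[20]=1  'bbbacaaaaacabaaabbcaaaabbb'
  #21 SA[21]=0  'bbbbacaaaaacabaaabbcaaaabbb'
  #22 SA[22]=17  'bbcaaaabbb'
  #23 SA[23]=18  'bcaaaabbb'
  #24 SA[24]=5  'caaaaacabaaabbcaaaabbb'
  #25 SA[25]=19  'caaaabbb'
  #26 SA[26]=11  'cabaaabbcaaaabbb'

SA = [6, 20, 7, 21, 14, 8, 22, 15, 9, 12, 23, 16, 4, 10, 26, 13, 3, 25, 2, 24, 1, 0, 17, 18, 5, 19, 11]
rank  pair      lcp
   1  s[6:],s[20:]  4  'aaaa'
   2  s[20:],s[7:]  4  'aaaa'
   3  s[7:],s[21:]  3  'aaa'
   4  s[21:],s[14:]  5  'aaabb'
   5  s[14:],s[8:]  3  'aaa'
   6  s[8:],s[22:]  2  'aa'
   7  s[22:],s[15:]  4  'aabb'
   8  s[15:],s[9:]  2  'aa'
   9  s[9:],s[12:]  1  'a'
  10  s[12:],s[23:]  2  'ab'
  11  s[23:],s[16:]  3  'abb'
  12  s[16:],s[4:]  1  'a'
  13  s[4:],s[10:]  3  'aca'
  14  s[10:],s[26:]  0  ''
  15  s[26:],s[13:]  1  'b'
  16  s[13:],s[3:]  2  'ba'
  17  s[3:],s[25:]  1  'b'
  18  s[25:],s[2:]  2  'bb'
  19  s[2:],s[24:]  2  'bb'
  20  s[24:],s[1:]  3  'bbb'
  21  s[1:],s[0:]  3  'bbb'
  22  s[0:],s[17:]  2  'bb'
  23  s[17:],s[18:]  1  'b'
  24  s[18:],s[5:]  0  ''
  25  s[5:],s[19:]  5  'caaaa'
  26  s[19:],s[11:]  2  'ca'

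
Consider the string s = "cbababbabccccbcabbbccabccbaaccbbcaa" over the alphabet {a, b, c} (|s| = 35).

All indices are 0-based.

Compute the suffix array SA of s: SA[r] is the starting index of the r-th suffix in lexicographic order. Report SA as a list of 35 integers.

[34, 33, 26, 2, 4, 15, 21, 7, 27, 25, 1, 3, 6, 5, 16, 30, 17, 31, 13, 18, 22, 8, 32, 14, 20, 24, 0, 29, 12, 19, 23, 28, 11, 10, 9]

rank | idx | suffix
   0 |  34 | a
   1 |  33 | aa
   2 |  26 | aaccbbcaa
   3 |   2 | ababbabccccbcabbbccabccbaaccbbcaa
   4 |   4 | abbabccccbcabbbccabccbaaccbbcaa
   5 |  15 | abbbccabccbaaccbbcaa
   6 |  21 | abccbaaccbbcaa
   7 |   7 | abccccbcabbbccabccbaaccbbcaa
   8 |  27 | accbbcaa
   9 |  25 | baaccbbcaa
  10 |   1 | bababbabccccbcabbbccabccbaaccbbcaa
  11 |   3 | babbabccccbcabbbccabccbaaccbbcaa
  12 |   6 | babccccbcabbbccabccbaaccbbcaa
  13 |   5 | bbabccccbcabbbccabccbaaccbbcaa
  14 |  16 | bbbccabccbaaccbbcaa
  15 |  30 | bbcaa
  16 |  17 | bbccabccbaaccbbcaa
  17 |  31 | bcaa
  18 |  13 | bcabbbccabccbaaccbbcaa
  19 |  18 | bccabccbaaccbbcaa
  20 |  22 | bccbaaccbbcaa
  21 |   8 | bccccbcabbbccabccbaaccbbcaa
  22 |  32 | caa
  23 |  14 | cabbbccabccbaaccbbcaa
  24 |  20 | cabccbaaccbbcaa
  25 |  24 | cbaaccbbcaa
  26 |   0 | cbababbabccccbcabbbccabccbaaccbbcaa
  27 |  29 | cbbcaa
  28 |  12 | cbcabbbccabccbaaccbbcaa
  29 |  19 | ccabccbaaccbbcaa
  30 |  23 | ccbaaccbbcaa
  31 |  28 | ccbbcaa
  32 |  11 | ccbcabbbccabccbaaccbbcaa
  33 |  10 | cccbcabbbccabccbaaccbbcaa
  34 |   9 | ccccbcabbbccabccbaaccbbcaa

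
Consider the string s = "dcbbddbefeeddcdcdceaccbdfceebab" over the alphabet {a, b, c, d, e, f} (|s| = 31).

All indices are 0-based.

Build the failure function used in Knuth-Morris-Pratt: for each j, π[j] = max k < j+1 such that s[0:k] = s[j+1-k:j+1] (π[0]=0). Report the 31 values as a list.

[0, 0, 0, 0, 1, 1, 0, 0, 0, 0, 0, 1, 1, 2, 1, 2, 1, 2, 0, 0, 0, 0, 0, 1, 0, 0, 0, 0, 0, 0, 0]

π[0] = 0
j=1 s[j]='c': π[1]=0 (border '')
j=2 s[j]='b': π[2]=0 (border '')
j=3 s[j]='b': π[3]=0 (border '')
j=4 s[j]='d': π[4]=1 (border 'd')
j=5 s[j]='d': k: 1→0; π[5]=1 (border 'd')
j=6 s[j]='b': k: 1→0; π[6]=0 (border '')
j=7 s[j]='e': π[7]=0 (border '')
j=8 s[j]='f': π[8]=0 (border '')
j=9 s[j]='e': π[9]=0 (border '')
j=10 s[j]='e': π[10]=0 (border '')
j=11 s[j]='d': π[11]=1 (border 'd')
j=12 s[j]='d': k: 1→0; π[12]=1 (border 'd')
j=13 s[j]='c': π[13]=2 (border 'dc')
j=14 s[j]='d': k: 2→0; π[14]=1 (border 'd')
j=15 s[j]='c': π[15]=2 (border 'dc')
j=16 s[j]='d': k: 2→0; π[16]=1 (border 'd')
j=17 s[j]='c': π[17]=2 (border 'dc')
j=18 s[j]='e': k: 2→0; π[18]=0 (border '')
j=19 s[j]='a': π[19]=0 (border '')
j=20 s[j]='c': π[20]=0 (border '')
j=21 s[j]='c': π[21]=0 (border '')
j=22 s[j]='b': π[22]=0 (border '')
j=23 s[j]='d': π[23]=1 (border 'd')
j=24 s[j]='f': k: 1→0; π[24]=0 (border '')
j=25 s[j]='c': π[25]=0 (border '')
j=26 s[j]='e': π[26]=0 (border '')
j=27 s[j]='e': π[27]=0 (border '')
j=28 s[j]='b': π[28]=0 (border '')
j=29 s[j]='a': π[29]=0 (border '')
j=30 s[j]='b': π[30]=0 (border '')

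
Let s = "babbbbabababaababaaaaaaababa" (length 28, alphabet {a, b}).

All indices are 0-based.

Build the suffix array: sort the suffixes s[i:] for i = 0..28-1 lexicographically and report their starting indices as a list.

rank→(start, suffix):
  0 → (27, 'a')
  1 → (17, 'aaaaaaababa')
  2 → (18, 'aaaaaababa')
  3 → (19, 'aaaaababa')
  4 → (20, 'aaaababa')
  5 → (21, 'aaababa')
  6 → (22, 'aababa')
  7 → (12, 'aababaaaaaaababa')
  8 → (25, 'aba')
  9 → (15, 'abaaaaaaababa')
  10 → (10, 'abaababaaaaaaababa')
  11 → (23, 'ababa')
  12 → (13, 'ababaaaaaaababa')
  13 → (8, 'ababaababaaaaaaababa')
  14 → (6, 'abababaababaaaaaaababa')
  15 → (1, 'abbbbabababaababaaaaaaababa')
  16 → (26, 'ba')
  17 → (16, 'baaaaaaababa')
  18 → (11, 'baababaaaaaaababa')
  19 → (24, 'baba')
  20 → (14, 'babaaaaaaababa')
  21 → (9, 'babaababaaaaaaababa')
  22 → (7, 'bababaababaaaaaaababa')
  23 → (5, 'babababaababaaaaaaababa')
  24 → (0, 'babbbbabababaababaaaaaaababa')
  25 → (4, 'bbabababaababaaaaaaababa')
  26 → (3, 'bbbabababaababaaaaaaababa')
  27 → (2, 'bbbbabababaababaaaaaaababa')

[27, 17, 18, 19, 20, 21, 22, 12, 25, 15, 10, 23, 13, 8, 6, 1, 26, 16, 11, 24, 14, 9, 7, 5, 0, 4, 3, 2]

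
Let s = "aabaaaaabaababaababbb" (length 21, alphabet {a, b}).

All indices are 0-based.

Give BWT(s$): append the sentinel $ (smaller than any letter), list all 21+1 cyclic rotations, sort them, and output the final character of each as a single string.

rank  rotation                last
    0  $aabaaaaabaababaababbb  b
    1  aaaaabaababaababbb$aab  b
    2  aaaabaababaababbb$aaba  a
    3  aaabaababaababbb$aabaa  a
    4  aabaaaaabaababaababbb$  $
    5  aabaababaababbb$aabaaa  a
    6  aababaababbb$aabaaaaab  b
    7  aababbb$aabaaaaabaabab  b
    8  abaaaaabaababaababbb$a  a
    9  abaababaababbb$aabaaaa  a
   10  abaababbb$aabaaaaabaab  b
   11  ababaababbb$aabaaaaaba  a
   12  ababbb$aabaaaaabaababa  a
   13  abbb$aabaaaaabaababaab  b
   14  b$aabaaaaabaababaababb  b
   15  baaaaabaababaababbb$aa  a
   16  baababaababbb$aabaaaaa  a
   17  baababbb$aabaaaaabaaba  a
   18  babaababbb$aabaaaaabaa  a
   19  babbb$aabaaaaabaababaa  a
   20  bb$aabaaaaabaababaabab  b
   21  bbb$aabaaaaabaababaaba  a

bbaa$abbaabaabbaaaaaba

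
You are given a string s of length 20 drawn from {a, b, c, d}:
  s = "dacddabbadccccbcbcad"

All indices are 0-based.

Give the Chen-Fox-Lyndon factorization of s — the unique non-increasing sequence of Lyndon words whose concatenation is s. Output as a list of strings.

emit factor 1: 'd' (i=0, period=1)
emit factor 2: 'acdd' (i=1, period=4)
emit factor 3: 'abbadccccbcbcad' (i=5, period=15)

["d", "acdd", "abbadccccbcbcad"]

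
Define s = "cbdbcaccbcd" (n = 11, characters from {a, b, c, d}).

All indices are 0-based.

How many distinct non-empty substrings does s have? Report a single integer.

rank | idx | suffix
   0 |   5 | accbcd
   1 |   3 | bcaccbcd
   2 |   8 | bcd
   3 |   1 | bdbcaccbcd
   4 |   4 | caccbcd
   5 |   7 | cbcd
   6 |   0 | cbdbcaccbcd
   7 |   6 | ccbcd
   8 |   9 | cd
   9 |  10 | d
  10 |   2 | dbcaccbcd

SA = [5, 3, 8, 1, 4, 7, 0, 6, 9, 10, 2]
[i] adj suffixes → lcp
  [1] 5/3 → 0 ('')
  [2] 3/8 → 2 ('bc')
  [3] 8/1 → 1 ('b')
  [4] 1/4 → 0 ('')
  [5] 4/7 → 1 ('c')
  [6] 7/0 → 2 ('cb')
  [7] 0/6 → 1 ('c')
  [8] 6/9 → 1 ('c')
  [9] 9/10 → 0 ('')
  [10] 10/2 → 1 ('d')

n(n+1)/2 = 11·12/2 = 66
Σ LCP = 0 + 0 + 2 + 1 + 0 + 1 + 2 + 1 + 1 + 0 + 1 = 9
distinct = 66 − 9 = 57

57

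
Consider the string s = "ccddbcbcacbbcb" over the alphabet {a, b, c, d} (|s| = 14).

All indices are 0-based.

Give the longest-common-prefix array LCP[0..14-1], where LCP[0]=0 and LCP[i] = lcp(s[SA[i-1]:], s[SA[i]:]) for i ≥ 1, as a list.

[0, 0, 1, 1, 2, 3, 0, 1, 2, 2, 1, 1, 0, 1]

rank | idx | suffix
   0 |   8 | acbbcb
   1 |  13 | b
   2 |  10 | bbcb
   3 |   6 | bcacbbcb
   4 |  11 | bcb
   5 |   4 | bcbcacbbcb
   6 |   7 | cacbbcb
   7 |  12 | cb
   8 |   9 | cbbcb
   9 |   5 | cbcacbbcb
  10 |   0 | ccddbcbcacbbcb
  11 |   1 | cddbcbcacbbcb
  12 |   3 | dbcbcacbbcb
  13 |   2 | ddbcbcacbbcb

SA = [8, 13, 10, 6, 11, 4, 7, 12, 9, 5, 0, 1, 3, 2]
rank  pair      lcp
   1  s[8:],s[13:]  0  ''
   2  s[13:],s[10:]  1  'b'
   3  s[10:],s[6:]  1  'b'
   4  s[6:],s[11:]  2  'bc'
   5  s[11:],s[4:]  3  'bcb'
   6  s[4:],s[7:]  0  ''
   7  s[7:],s[12:]  1  'c'
   8  s[12:],s[9:]  2  'cb'
   9  s[9:],s[5:]  2  'cb'
  10  s[5:],s[0:]  1  'c'
  11  s[0:],s[1:]  1  'c'
  12  s[1:],s[3:]  0  ''
  13  s[3:],s[2:]  1  'd'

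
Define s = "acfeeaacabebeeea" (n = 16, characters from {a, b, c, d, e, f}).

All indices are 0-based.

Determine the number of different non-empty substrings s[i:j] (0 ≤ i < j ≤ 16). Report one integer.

119

sorted suffixes:
  #0 SA[0]=15  'a'
  #1 SA[1]=5  'aacabebeeea'
  #2 SA[2]=8  'abebeeea'
  #3 SA[3]=6  'acabebeeea'
  #4 SA[4]=0  'acfeeaacabebeeea'
  #5 SA[5]=9  'bebeeea'
  #6 SA[6]=11  'beeea'
  #7 SA[7]=7  'cabebeeea'
  #8 SA[8]=1  'cfeeaacabebeeea'
  #9 SA[9]=14  'ea'
  #10 SA[10]=4  'eaacabebeeea'
  #11 SA[11]=10  'ebeeea'
  #12 SA[12]=13  'eea'
  #13 SA[13]=3  'eeaacabebeeea'
  #14 SA[14]=12  'eeea'
  #15 SA[15]=2  'feeaacabebeeea'

SA = [15, 5, 8, 6, 0, 9, 11, 7, 1, 14, 4, 10, 13, 3, 12, 2]
[i] adj suffixes → lcp
  [1] 15/5 → 1 ('a')
  [2] 5/8 → 1 ('a')
  [3] 8/6 → 1 ('a')
  [4] 6/0 → 2 ('ac')
  [5] 0/9 → 0 ('')
  [6] 9/11 → 2 ('be')
  [7] 11/7 → 0 ('')
  [8] 7/1 → 1 ('c')
  [9] 1/14 → 0 ('')
  [10] 14/4 → 2 ('ea')
  [11] 4/10 → 1 ('e')
  [12] 10/13 → 1 ('e')
  [13] 13/3 → 3 ('eea')
  [14] 3/12 → 2 ('ee')
  [15] 12/2 → 0 ('')

n(n+1)/2 = 16·17/2 = 136
Σ LCP = 0 + 1 + 1 + 1 + 2 + 0 + 2 + 0 + 1 + 0 + 2 + 1 + 1 + 3 + 2 + 0 = 17
distinct = 136 − 17 = 119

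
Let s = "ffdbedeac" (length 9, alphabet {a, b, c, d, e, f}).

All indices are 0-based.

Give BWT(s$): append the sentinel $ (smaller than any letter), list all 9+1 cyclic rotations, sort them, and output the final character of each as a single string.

rank  rotation    last
    0  $ffdbedeac  c
    1  ac$ffdbede  e
    2  bedeac$ffd  d
    3  c$ffdbedea  a
    4  dbedeac$ff  f
    5  deac$ffdbe  e
    6  eac$ffdbed  d
    7  edeac$ffdb  b
    8  fdbedeac$f  f
    9  ffdbedeac$  $

cedafedbf$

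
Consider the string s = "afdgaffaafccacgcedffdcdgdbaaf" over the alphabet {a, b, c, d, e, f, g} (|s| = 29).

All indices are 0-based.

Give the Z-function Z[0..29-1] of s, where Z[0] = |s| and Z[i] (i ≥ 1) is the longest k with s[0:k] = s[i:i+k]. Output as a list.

[29, 0, 0, 0, 2, 0, 0, 1, 2, 0, 0, 0, 1, 0, 0, 0, 0, 0, 0, 0, 0, 0, 0, 0, 0, 0, 1, 2, 0]

Z[0]=29
i=1: outside box; Z[1]=0
i=2: outside box; Z[2]=0
i=3: outside box; Z[3]=0
i=4: outside box; Z[4]=2 scan→box=[4,6)
i=5: min(r-i=1, Z[1]=0)=0; Z[5]=0
i=6: outside box; Z[6]=0
i=7: outside box; Z[7]=1 scan→box=[7,8)
i=8: outside box; Z[8]=2 scan→box=[8,10)
i=9: min(r-i=1, Z[1]=0)=0; Z[9]=0
i=10: outside box; Z[10]=0
i=11: outside box; Z[11]=0
i=12: outside box; Z[12]=1 scan→box=[12,13)
i=13: outside box; Z[13]=0
i=14: outside box; Z[14]=0
i=15: outside box; Z[15]=0
i=16: outside box; Z[16]=0
i=17: outside box; Z[17]=0
i=18: outside box; Z[18]=0
i=19: outside box; Z[19]=0
i=20: outside box; Z[20]=0
i=21: outside box; Z[21]=0
i=22: outside box; Z[22]=0
i=23: outside box; Z[23]=0
i=24: outside box; Z[24]=0
i=25: outside box; Z[25]=0
i=26: outside box; Z[26]=1 scan→box=[26,27)
i=27: outside box; Z[27]=2 scan→box=[27,29)
i=28: min(r-i=1, Z[1]=0)=0; Z[28]=0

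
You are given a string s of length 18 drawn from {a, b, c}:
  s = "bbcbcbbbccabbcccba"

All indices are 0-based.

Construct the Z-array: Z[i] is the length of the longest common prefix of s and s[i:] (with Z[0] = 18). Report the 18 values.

[18, 1, 0, 1, 0, 2, 3, 1, 0, 0, 0, 3, 1, 0, 0, 0, 1, 0]

Z[0]=18
i=1: i≥r, start 0; Z[1]=1 scan→box=[1,2)
i=2: i≥r, start 0; Z[2]=0
i=3: i≥r, start 0; Z[3]=1 scan→box=[3,4)
i=4: i≥r, start 0; Z[4]=0
i=5: i≥r, start 0; Z[5]=2 scan→box=[5,7)
i=6: min(r-i=1, Z[1]=1)=1; Z[6]=3 scan→box=[6,9)
i=7: min(r-i=2, Z[1]=1)=1; Z[7]=1
i=8: min(r-i=1, Z[2]=0)=0; Z[8]=0
i=9: i≥r, start 0; Z[9]=0
i=10: i≥r, start 0; Z[10]=0
i=11: i≥r, start 0; Z[11]=3 scan→box=[11,14)
i=12: min(r-i=2, Z[1]=1)=1; Z[12]=1
i=13: min(r-i=1, Z[2]=0)=0; Z[13]=0
i=14: i≥r, start 0; Z[14]=0
i=15: i≥r, start 0; Z[15]=0
i=16: i≥r, start 0; Z[16]=1 scan→box=[16,17)
i=17: i≥r, start 0; Z[17]=0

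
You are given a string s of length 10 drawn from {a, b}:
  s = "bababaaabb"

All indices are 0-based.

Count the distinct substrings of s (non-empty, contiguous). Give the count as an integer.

39

rank | idx | suffix
   0 |   5 | aaabb
   1 |   6 | aabb
   2 |   3 | abaaabb
   3 |   1 | ababaaabb
   4 |   7 | abb
   5 |   9 | b
   6 |   4 | baaabb
   7 |   2 | babaaabb
   8 |   0 | bababaaabb
   9 |   8 | bb

SA = [5, 6, 3, 1, 7, 9, 4, 2, 0, 8]
rank  pair      lcp
   1  s[5:],s[6:]  2  'aa'
   2  s[6:],s[3:]  1  'a'
   3  s[3:],s[1:]  3  'aba'
   4  s[1:],s[7:]  2  'ab'
   5  s[7:],s[9:]  0  ''
   6  s[9:],s[4:]  1  'b'
   7  s[4:],s[2:]  2  'ba'
   8  s[2:],s[0:]  4  'baba'
   9  s[0:],s[8:]  1  'b'

n(n+1)/2 = 10·11/2 = 55
Σ LCP = 0 + 2 + 1 + 3 + 2 + 0 + 1 + 2 + 4 + 1 = 16
distinct = 55 − 16 = 39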